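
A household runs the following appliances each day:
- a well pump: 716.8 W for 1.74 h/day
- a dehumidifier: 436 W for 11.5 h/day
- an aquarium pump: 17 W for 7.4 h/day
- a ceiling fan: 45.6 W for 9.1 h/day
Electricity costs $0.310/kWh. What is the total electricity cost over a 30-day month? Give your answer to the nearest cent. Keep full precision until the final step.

well pump: 716.8 W × 1.74 h × 30 d = 37,417 Wh = 37.42 kWh
dehumidifier: 436 W × 11.5 h × 30 d = 150,420 Wh = 150.4 kWh
aquarium pump: 17 W × 7.4 h × 30 d = 3,774 Wh = 3.774 kWh
ceiling fan: 45.6 W × 9.1 h × 30 d = 12,449 Wh = 12.45 kWh
Total energy = 37.42 + 150.4 + 3.774 + 12.45 = 204.1 kWh
Cost = 204.1 kWh × $0.310 = $63.26

$63.26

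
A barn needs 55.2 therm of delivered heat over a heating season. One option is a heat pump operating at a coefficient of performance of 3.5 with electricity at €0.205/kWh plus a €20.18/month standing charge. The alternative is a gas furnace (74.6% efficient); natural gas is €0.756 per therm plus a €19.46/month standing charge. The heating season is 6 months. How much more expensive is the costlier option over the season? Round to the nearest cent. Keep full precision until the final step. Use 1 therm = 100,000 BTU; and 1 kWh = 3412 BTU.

€43.14

Heat load = 55.2 therm × 100,000 = 5,520,000 BTU
Gas: input = 5,520,000 / 0.746 = 7,399,464 BTU = 73.99 therm → 73.99 × €0.756 = €55.94; + 6 × €19.46 standing = €172.70
Heat pump: 5,520,000 BTU / 3412 = 1,618 kWh heat; / 3.5 = 462.2 kWh in → × €0.205 = €94.76; + 6 × €20.18 standing = €215.84
Difference = |€172.70 − €215.84| = €43.14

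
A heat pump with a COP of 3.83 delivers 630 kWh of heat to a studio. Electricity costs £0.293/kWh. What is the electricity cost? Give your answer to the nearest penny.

Electrical input = 630 kWh / 3.83 = 164.5 kWh
Cost = 164.5 × £0.293/kWh = £48.20

£48.20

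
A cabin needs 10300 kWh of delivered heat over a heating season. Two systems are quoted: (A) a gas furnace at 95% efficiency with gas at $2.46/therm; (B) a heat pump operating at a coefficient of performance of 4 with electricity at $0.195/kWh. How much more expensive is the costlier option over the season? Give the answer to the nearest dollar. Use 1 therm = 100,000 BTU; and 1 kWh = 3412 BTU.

$408

Heat load = 10300 kWh × 3412 = 35,143,600 BTU
Gas: input = 35,143,600 / 0.95 = 36,993,263 BTU = 369.9 therm → 369.9 × $2.46 = $910.03
Heat pump: 35,143,600 BTU / 3412 = 10,300 kWh heat; / 4 = 2,575 kWh in → × $0.195 = $502.12
Difference = |$910.03 − $502.12| = $407.91 ≈ $408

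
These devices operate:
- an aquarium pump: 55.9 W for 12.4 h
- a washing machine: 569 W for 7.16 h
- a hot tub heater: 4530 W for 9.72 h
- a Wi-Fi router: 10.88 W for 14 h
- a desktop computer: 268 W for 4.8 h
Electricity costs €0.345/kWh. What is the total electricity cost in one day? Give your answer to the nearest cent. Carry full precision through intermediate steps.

aquarium pump: 55.9 W × 12.4 h = 693 Wh = 0.6932 kWh
washing machine: 569 W × 7.16 h = 4,074 Wh = 4.074 kWh
hot tub heater: 4530 W × 9.72 h = 44,032 Wh = 44.03 kWh
Wi-Fi router: 10.88 W × 14 h = 152 Wh = 0.1523 kWh
desktop computer: 268 W × 4.8 h = 1,286 Wh = 1.286 kWh
Total energy = 0.6932 + 4.074 + 44.03 + 0.1523 + 1.286 = 50.24 kWh
Cost = 50.24 kWh × €0.345 = €17.33

€17.33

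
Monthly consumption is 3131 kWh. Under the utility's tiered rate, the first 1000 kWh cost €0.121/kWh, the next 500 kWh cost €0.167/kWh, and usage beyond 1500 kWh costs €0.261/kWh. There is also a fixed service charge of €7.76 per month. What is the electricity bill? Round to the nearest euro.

€638

First 1000 kWh × €0.121 = €121.00
Next 500 kWh × €0.167 = €83.50
Remaining 1631 kWh × €0.261 = €425.69
Energy charge = €630.19; + service €7.76 = €637.95 ≈ €638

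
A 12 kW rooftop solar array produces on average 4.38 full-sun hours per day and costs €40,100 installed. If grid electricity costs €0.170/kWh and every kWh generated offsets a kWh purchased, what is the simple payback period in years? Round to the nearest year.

Daily generation = 12 kW × 4.38 h = 52.56 kWh
Annual generation = 52.56 × 365 = 19184 kWh
Annual savings = 19184 × €0.170 = €3,261.35
Payback = €40,100 / €3,261.35 = 12.3 years

12 years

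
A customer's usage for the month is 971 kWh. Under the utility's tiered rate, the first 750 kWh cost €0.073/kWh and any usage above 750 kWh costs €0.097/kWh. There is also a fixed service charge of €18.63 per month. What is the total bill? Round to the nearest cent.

€94.82

First 750 kWh × €0.073 = €54.75
Remaining 221 kWh × €0.097 = €21.44
Energy charge = €76.19; + service €18.63 = €94.82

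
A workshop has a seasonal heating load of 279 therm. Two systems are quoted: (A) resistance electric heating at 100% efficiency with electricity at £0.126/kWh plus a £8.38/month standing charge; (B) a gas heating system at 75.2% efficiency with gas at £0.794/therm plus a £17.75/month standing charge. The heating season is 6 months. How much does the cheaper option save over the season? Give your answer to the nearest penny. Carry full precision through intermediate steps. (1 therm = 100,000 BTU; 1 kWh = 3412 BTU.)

£679.50

Heat load = 279 therm × 100,000 = 27,900,000 BTU
Gas: input = 27,900,000 / 0.752 = 37,101,064 BTU = 371 therm → 371 × £0.794 = £294.58; + 6 × £17.75 standing = £401.08
Electric: 27,900,000 BTU / 3412 = 8,177 kWh → × £0.126 = £1,030.30; + 6 × £8.38 standing = £1,080.58
Difference = |£401.08 − £1,080.58| = £679.50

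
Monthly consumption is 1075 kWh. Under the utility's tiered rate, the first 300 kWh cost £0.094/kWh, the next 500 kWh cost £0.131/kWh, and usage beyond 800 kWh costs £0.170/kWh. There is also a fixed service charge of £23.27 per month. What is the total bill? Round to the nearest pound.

First 300 kWh × £0.094 = £28.20
Next 500 kWh × £0.131 = £65.50
Remaining 275 kWh × £0.170 = £46.75
Energy charge = £140.45; + service £23.27 = £163.72 ≈ £164

£164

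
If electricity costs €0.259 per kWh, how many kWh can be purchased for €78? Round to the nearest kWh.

€78 / €0.259 per kWh = 301.2 kWh

301 kWh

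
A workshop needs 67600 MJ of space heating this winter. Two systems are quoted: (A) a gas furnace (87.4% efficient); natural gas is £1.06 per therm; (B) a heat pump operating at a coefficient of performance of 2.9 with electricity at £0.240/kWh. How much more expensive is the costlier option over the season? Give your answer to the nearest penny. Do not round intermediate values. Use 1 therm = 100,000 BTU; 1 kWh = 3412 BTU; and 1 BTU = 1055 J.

£777.05

Heat load = 67600 MJ = 67,600,000,000 J / 1055 = 64,075,829 BTU
Gas: input = 64,075,829 / 0.874 = 73,313,306 BTU = 733.1 therm → 733.1 × £1.06 = £777.12
Heat pump: 64,075,829 BTU / 3412 = 18,780 kWh heat; / 2.9 = 6,476 kWh in → × £0.240 = £1,554.17
Difference = |£777.12 − £1,554.17| = £777.05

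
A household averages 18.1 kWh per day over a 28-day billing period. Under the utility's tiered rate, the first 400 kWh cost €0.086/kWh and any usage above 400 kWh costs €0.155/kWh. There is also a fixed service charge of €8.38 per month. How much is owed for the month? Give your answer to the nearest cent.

Usage = 18.1 kWh/day × 28 days = 506.8 kWh
First 400 kWh × €0.086 = €34.40
Remaining 106.8 kWh × €0.155 = €16.55
Energy charge = €50.95; + service €8.38 = €59.33

€59.33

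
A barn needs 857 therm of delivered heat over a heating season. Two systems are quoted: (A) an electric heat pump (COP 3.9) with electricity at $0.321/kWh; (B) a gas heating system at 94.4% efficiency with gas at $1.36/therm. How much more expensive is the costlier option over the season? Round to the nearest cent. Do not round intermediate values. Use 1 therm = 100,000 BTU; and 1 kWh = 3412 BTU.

$832.68

Heat load = 857 therm × 100,000 = 85,700,000 BTU
Gas: input = 85,700,000 / 0.944 = 90,783,898 BTU = 907.8 therm → 907.8 × $1.36 = $1,234.66
Heat pump: 85,700,000 BTU / 3412 = 25,120 kWh heat; / 3.9 = 6,440 kWh in → × $0.321 = $2,067.34
Difference = |$1,234.66 − $2,067.34| = $832.68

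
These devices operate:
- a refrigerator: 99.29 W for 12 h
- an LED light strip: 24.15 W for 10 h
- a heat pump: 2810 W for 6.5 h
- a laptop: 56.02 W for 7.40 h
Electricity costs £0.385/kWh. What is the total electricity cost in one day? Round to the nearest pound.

£8

refrigerator: 99.29 W × 12 h = 1,191 Wh = 1.191 kWh
LED light strip: 24.15 W × 10 h = 242 Wh = 0.2415 kWh
heat pump: 2810 W × 6.5 h = 18,265 Wh = 18.27 kWh
laptop: 56.02 W × 7.40 h = 415 Wh = 0.4145 kWh
Total energy = 1.191 + 0.2415 + 18.27 + 0.4145 = 20.11 kWh
Cost = 20.11 kWh × £0.385 = £7.74 ≈ £8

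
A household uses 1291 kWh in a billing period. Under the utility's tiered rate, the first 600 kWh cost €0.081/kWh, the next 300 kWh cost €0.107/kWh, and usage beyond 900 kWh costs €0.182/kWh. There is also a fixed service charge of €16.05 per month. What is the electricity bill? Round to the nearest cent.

€167.91

First 600 kWh × €0.081 = €48.60
Next 300 kWh × €0.107 = €32.10
Remaining 391 kWh × €0.182 = €71.16
Energy charge = €151.86; + service €16.05 = €167.91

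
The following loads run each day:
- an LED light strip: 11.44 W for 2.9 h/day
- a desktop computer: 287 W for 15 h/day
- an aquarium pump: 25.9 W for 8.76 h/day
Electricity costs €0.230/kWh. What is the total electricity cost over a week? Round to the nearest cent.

€7.35

LED light strip: 11.44 W × 2.9 h × 7 d = 232 Wh = 0.2322 kWh
desktop computer: 287 W × 15 h × 7 d = 30,135 Wh = 30.14 kWh
aquarium pump: 25.9 W × 8.76 h × 7 d = 1,588 Wh = 1.588 kWh
Total energy = 0.2322 + 30.14 + 1.588 = 31.96 kWh
Cost = 31.96 kWh × €0.230 = €7.35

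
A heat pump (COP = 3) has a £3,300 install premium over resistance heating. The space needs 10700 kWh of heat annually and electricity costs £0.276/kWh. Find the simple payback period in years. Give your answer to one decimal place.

1.7 years

Resistance: 10700 kWh × £0.276 = £2,953.20/yr
Heat pump: 10700 / 3 = 3567 kWh in → × £0.276 = £984.40/yr
Annual savings = £1,968.80
Payback = £3,300 / £1,968.80 = 1.68 years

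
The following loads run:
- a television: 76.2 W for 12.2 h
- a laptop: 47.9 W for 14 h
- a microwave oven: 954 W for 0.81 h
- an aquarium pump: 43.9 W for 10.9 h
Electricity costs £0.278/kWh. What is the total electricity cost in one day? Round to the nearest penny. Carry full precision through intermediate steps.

television: 76.2 W × 12.2 h = 930 Wh = 0.9296 kWh
laptop: 47.9 W × 14 h = 671 Wh = 0.6706 kWh
microwave oven: 954 W × 0.81 h = 773 Wh = 0.7727 kWh
aquarium pump: 43.9 W × 10.9 h = 479 Wh = 0.4785 kWh
Total energy = 0.9296 + 0.6706 + 0.7727 + 0.4785 = 2.851 kWh
Cost = 2.851 kWh × £0.278 = £0.79

£0.79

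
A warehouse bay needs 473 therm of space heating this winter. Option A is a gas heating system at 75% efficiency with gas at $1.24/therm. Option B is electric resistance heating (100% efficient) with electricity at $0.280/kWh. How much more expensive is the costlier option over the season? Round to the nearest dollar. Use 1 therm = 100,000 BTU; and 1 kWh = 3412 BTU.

$3100

Heat load = 473 therm × 100,000 = 47,300,000 BTU
Gas: input = 47,300,000 / 0.75 = 63,066,667 BTU = 630.7 therm → 630.7 × $1.24 = $782.03
Electric: 47,300,000 BTU / 3412 = 13,860 kWh → × $0.280 = $3,881.59
Difference = |$782.03 − $3,881.59| = $3,099.57 ≈ $3100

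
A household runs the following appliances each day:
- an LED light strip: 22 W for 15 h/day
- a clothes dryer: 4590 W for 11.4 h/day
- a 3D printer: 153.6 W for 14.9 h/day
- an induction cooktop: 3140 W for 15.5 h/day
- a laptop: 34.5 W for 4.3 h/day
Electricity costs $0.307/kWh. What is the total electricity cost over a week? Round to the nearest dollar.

$223

LED light strip: 22 W × 15 h × 7 d = 2,310 Wh = 2.31 kWh
clothes dryer: 4590 W × 11.4 h × 7 d = 366,282 Wh = 366.3 kWh
3D printer: 153.6 W × 14.9 h × 7 d = 16,020 Wh = 16.02 kWh
induction cooktop: 3140 W × 15.5 h × 7 d = 340,690 Wh = 340.7 kWh
laptop: 34.5 W × 4.3 h × 7 d = 1,038 Wh = 1.038 kWh
Total energy = 2.31 + 366.3 + 16.02 + 340.7 + 1.038 = 726.3 kWh
Cost = 726.3 kWh × $0.307 = $222.99 ≈ $223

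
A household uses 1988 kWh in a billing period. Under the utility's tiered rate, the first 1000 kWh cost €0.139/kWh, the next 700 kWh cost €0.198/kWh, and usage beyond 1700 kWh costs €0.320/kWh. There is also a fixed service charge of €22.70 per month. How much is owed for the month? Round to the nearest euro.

First 1000 kWh × €0.139 = €139.00
Next 700 kWh × €0.198 = €138.60
Remaining 288 kWh × €0.320 = €92.16
Energy charge = €369.76; + service €22.70 = €392.46 ≈ €392

€392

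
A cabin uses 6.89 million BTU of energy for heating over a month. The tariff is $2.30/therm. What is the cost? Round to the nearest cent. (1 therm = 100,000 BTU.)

6.89 million BTU × (10 therm/million BTU) = 68.9 therm
Cost = 68.9 therm × $2.30/therm = $158.47

$158.47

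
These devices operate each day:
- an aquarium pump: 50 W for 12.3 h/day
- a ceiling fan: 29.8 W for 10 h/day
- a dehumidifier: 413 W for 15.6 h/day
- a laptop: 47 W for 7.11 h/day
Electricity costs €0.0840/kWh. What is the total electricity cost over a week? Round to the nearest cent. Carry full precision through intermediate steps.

€4.52

aquarium pump: 50 W × 12.3 h × 7 d = 4,305 Wh = 4.305 kWh
ceiling fan: 29.8 W × 10 h × 7 d = 2,086 Wh = 2.086 kWh
dehumidifier: 413 W × 15.6 h × 7 d = 45,100 Wh = 45.1 kWh
laptop: 47 W × 7.11 h × 7 d = 2,339 Wh = 2.339 kWh
Total energy = 4.305 + 2.086 + 45.1 + 2.339 = 53.83 kWh
Cost = 53.83 kWh × €0.0840 = €4.52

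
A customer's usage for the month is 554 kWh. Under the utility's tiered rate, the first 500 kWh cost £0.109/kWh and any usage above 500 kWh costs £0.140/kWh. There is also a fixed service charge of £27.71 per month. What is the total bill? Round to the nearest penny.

First 500 kWh × £0.109 = £54.50
Remaining 54 kWh × £0.140 = £7.56
Energy charge = £62.06; + service £27.71 = £89.77

£89.77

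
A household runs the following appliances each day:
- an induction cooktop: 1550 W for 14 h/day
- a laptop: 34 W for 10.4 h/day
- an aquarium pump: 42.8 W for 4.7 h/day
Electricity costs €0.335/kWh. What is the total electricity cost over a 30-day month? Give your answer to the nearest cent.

€223.66

induction cooktop: 1550 W × 14 h × 30 d = 651,000 Wh = 651 kWh
laptop: 34 W × 10.4 h × 30 d = 10,608 Wh = 10.61 kWh
aquarium pump: 42.8 W × 4.7 h × 30 d = 6,035 Wh = 6.035 kWh
Total energy = 651 + 10.61 + 6.035 = 667.6 kWh
Cost = 667.6 kWh × €0.335 = €223.66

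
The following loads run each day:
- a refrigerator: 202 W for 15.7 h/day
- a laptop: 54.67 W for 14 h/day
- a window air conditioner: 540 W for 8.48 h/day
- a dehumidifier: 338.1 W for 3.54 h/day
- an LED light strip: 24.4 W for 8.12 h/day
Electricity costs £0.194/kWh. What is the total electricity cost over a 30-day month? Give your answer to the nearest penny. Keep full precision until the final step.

£57.68

refrigerator: 202 W × 15.7 h × 30 d = 95,142 Wh = 95.14 kWh
laptop: 54.67 W × 14 h × 30 d = 22,961 Wh = 22.96 kWh
window air conditioner: 540 W × 8.48 h × 30 d = 137,376 Wh = 137.4 kWh
dehumidifier: 338.1 W × 3.54 h × 30 d = 35,906 Wh = 35.91 kWh
LED light strip: 24.4 W × 8.12 h × 30 d = 5,944 Wh = 5.944 kWh
Total energy = 95.14 + 22.96 + 137.4 + 35.91 + 5.944 = 297.3 kWh
Cost = 297.3 kWh × £0.194 = £57.68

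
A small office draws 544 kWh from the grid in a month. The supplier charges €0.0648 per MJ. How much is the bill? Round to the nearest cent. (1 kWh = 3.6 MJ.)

544 kWh × (3.6 MJ/kWh) = 1,958 MJ
Cost = 1,958 MJ × €0.0648/MJ = €126.90

€126.90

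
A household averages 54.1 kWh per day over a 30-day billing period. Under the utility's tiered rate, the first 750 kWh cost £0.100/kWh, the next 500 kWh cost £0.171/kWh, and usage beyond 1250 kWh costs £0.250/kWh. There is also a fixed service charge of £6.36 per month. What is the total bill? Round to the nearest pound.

£260

Usage = 54.1 kWh/day × 30 days = 1623 kWh
First 750 kWh × £0.100 = £75.00
Next 500 kWh × £0.171 = £85.50
Remaining 373 kWh × £0.250 = £93.25
Energy charge = £253.75; + service £6.36 = £260.11 ≈ £260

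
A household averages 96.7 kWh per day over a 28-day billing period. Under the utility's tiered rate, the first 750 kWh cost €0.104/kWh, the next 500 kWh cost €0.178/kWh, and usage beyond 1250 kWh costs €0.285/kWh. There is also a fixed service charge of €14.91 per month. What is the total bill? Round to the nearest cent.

Usage = 96.7 kWh/day × 28 days = 2707.6 kWh
First 750 kWh × €0.104 = €78.00
Next 500 kWh × €0.178 = €89.00
Remaining 1457.6 kWh × €0.285 = €415.42
Energy charge = €582.42; + service €14.91 = €597.33

€597.33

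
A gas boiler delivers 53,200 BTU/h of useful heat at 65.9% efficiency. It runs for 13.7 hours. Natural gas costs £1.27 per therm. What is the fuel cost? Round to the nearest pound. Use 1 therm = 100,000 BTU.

£14

Heat delivered = 53,200 BTU/h × 13.7 h = 728,840 BTU
Gas input = 728,840 / 0.659 = 1,105,979 BTU
= 1,105,979 / 100,000 = 11.06 therm
Cost = 11.06 × £1.27/therm = £14.05 ≈ £14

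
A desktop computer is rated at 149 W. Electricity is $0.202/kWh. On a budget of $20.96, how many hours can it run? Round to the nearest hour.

Energy budget = $20.96 / $0.202 per kWh = 103.8 kWh = 103,762 Wh
Runtime = 103,762 Wh / 149 W = 696.4 h

696 h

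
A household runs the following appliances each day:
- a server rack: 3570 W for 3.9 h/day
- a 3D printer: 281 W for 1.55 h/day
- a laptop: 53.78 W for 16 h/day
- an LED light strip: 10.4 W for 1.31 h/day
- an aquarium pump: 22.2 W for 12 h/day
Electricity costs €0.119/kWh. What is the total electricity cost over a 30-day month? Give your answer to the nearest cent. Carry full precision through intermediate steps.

server rack: 3570 W × 3.9 h × 30 d = 417,690 Wh = 417.7 kWh
3D printer: 281 W × 1.55 h × 30 d = 13,066 Wh = 13.07 kWh
laptop: 53.78 W × 16 h × 30 d = 25,814 Wh = 25.81 kWh
LED light strip: 10.4 W × 1.31 h × 30 d = 409 Wh = 0.4087 kWh
aquarium pump: 22.2 W × 12 h × 30 d = 7,992 Wh = 7.992 kWh
Total energy = 417.7 + 13.07 + 25.81 + 0.4087 + 7.992 = 465 kWh
Cost = 465 kWh × €0.119 = €55.33

€55.33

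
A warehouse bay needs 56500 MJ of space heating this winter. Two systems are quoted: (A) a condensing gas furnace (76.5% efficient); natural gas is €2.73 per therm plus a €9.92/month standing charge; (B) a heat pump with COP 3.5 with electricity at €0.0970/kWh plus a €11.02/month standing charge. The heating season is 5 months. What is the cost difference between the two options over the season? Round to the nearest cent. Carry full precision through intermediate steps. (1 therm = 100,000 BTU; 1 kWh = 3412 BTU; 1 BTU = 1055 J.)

Heat load = 56500 MJ = 56,500,000,000 J / 1055 = 53,554,502 BTU
Gas: input = 53,554,502 / 0.765 = 70,005,885 BTU = 700.1 therm → 700.1 × €2.73 = €1,911.16; + 5 × €9.92 standing = €1,960.76
Heat pump: 53,554,502 BTU / 3412 = 15,700 kWh heat; / 3.5 = 4,485 kWh in → × €0.0970 = €435.00; + 5 × €11.02 standing = €490.10
Difference = |€1,960.76 − €490.10| = €1,470.66

€1470.66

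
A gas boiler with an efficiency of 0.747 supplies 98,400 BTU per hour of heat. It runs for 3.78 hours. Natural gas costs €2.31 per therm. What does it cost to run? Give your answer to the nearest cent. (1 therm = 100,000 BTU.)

Heat delivered = 98,400 BTU/h × 3.78 h = 371,952 BTU
Gas input = 371,952 / 0.747 = 497,928 BTU
= 497,928 / 100,000 = 4.979 therm
Cost = 4.979 × €2.31/therm = €11.50

€11.50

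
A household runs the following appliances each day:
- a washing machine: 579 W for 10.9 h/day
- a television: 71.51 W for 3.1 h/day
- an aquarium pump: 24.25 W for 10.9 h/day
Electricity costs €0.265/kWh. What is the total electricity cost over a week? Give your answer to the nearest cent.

€12.61

washing machine: 579 W × 10.9 h × 7 d = 44,178 Wh = 44.18 kWh
television: 71.51 W × 3.1 h × 7 d = 1,552 Wh = 1.552 kWh
aquarium pump: 24.25 W × 10.9 h × 7 d = 1,850 Wh = 1.85 kWh
Total energy = 44.18 + 1.552 + 1.85 = 47.58 kWh
Cost = 47.58 kWh × €0.265 = €12.61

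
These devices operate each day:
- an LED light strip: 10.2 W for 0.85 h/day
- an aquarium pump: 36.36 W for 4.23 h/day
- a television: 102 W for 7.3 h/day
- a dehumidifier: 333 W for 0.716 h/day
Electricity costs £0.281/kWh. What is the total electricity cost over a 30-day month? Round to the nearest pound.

LED light strip: 10.2 W × 0.85 h × 30 d = 260 Wh = 0.2601 kWh
aquarium pump: 36.36 W × 4.23 h × 30 d = 4,614 Wh = 4.614 kWh
television: 102 W × 7.3 h × 30 d = 22,338 Wh = 22.34 kWh
dehumidifier: 333 W × 0.716 h × 30 d = 7,153 Wh = 7.153 kWh
Total energy = 0.2601 + 4.614 + 22.34 + 7.153 = 34.37 kWh
Cost = 34.37 kWh × £0.281 = £9.66 ≈ £10

£10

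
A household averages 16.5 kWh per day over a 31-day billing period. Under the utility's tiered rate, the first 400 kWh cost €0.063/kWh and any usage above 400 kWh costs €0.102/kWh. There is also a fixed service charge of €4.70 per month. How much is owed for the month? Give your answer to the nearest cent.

€41.27

Usage = 16.5 kWh/day × 31 days = 511.5 kWh
First 400 kWh × €0.063 = €25.20
Remaining 111.5 kWh × €0.102 = €11.37
Energy charge = €36.57; + service €4.70 = €41.27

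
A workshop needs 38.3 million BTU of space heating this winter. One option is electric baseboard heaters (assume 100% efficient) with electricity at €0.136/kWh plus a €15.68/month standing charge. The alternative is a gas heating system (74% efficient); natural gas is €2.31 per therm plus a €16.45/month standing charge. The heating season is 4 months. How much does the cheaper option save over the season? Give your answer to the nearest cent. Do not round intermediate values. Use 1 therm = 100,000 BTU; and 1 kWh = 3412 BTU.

Heat load = 38.3 × 10⁶ BTU = 38,300,000 BTU
Gas: input = 38,300,000 / 0.74 = 51,756,757 BTU = 517.6 therm → 517.6 × €2.31 = €1,195.58; + 4 × €16.45 standing = €1,261.38
Electric: 38,300,000 BTU / 3412 = 11,230 kWh → × €0.136 = €1,526.61; + 4 × €15.68 standing = €1,589.33
Difference = |€1,261.38 − €1,589.33| = €327.95

€327.95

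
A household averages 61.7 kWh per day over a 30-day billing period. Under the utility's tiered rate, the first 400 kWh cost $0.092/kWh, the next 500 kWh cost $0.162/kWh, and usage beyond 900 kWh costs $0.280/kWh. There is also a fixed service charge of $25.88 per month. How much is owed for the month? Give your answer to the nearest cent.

$409.96

Usage = 61.7 kWh/day × 30 days = 1851 kWh
First 400 kWh × $0.092 = $36.80
Next 500 kWh × $0.162 = $81.00
Remaining 951 kWh × $0.280 = $266.28
Energy charge = $384.08; + service $25.88 = $409.96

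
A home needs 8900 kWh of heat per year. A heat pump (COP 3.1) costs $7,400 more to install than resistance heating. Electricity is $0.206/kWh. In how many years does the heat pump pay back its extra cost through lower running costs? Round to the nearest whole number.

Resistance: 8900 kWh × $0.206 = $1,833.40/yr
Heat pump: 8900 / 3.1 = 2871 kWh in → × $0.206 = $591.42/yr
Annual savings = $1,241.98
Payback = $7,400 / $1,241.98 = 5.96 years

6 years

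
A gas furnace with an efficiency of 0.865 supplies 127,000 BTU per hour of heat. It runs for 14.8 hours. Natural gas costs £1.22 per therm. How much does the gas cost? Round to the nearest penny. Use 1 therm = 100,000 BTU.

£26.51

Heat delivered = 127,000 BTU/h × 14.8 h = 1,879,600 BTU
Gas input = 1,879,600 / 0.865 = 2,172,948 BTU
= 2,172,948 / 100,000 = 21.73 therm
Cost = 21.73 × £1.22/therm = £26.51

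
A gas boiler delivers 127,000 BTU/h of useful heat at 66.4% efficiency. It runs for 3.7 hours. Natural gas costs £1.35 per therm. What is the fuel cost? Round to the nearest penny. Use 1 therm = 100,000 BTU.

Heat delivered = 127,000 BTU/h × 3.7 h = 469,900 BTU
Gas input = 469,900 / 0.664 = 707,681 BTU
= 707,681 / 100,000 = 7.077 therm
Cost = 7.077 × £1.35/therm = £9.55

£9.55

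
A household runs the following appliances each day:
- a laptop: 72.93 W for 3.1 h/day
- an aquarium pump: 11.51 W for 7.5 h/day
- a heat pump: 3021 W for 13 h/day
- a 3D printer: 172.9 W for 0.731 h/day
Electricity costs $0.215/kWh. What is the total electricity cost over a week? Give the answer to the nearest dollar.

laptop: 72.93 W × 3.1 h × 7 d = 1,583 Wh = 1.583 kWh
aquarium pump: 11.51 W × 7.5 h × 7 d = 604 Wh = 0.6043 kWh
heat pump: 3021 W × 13 h × 7 d = 274,911 Wh = 274.9 kWh
3D printer: 172.9 W × 0.731 h × 7 d = 885 Wh = 0.8847 kWh
Total energy = 1.583 + 0.6043 + 274.9 + 0.8847 = 278 kWh
Cost = 278 kWh × $0.215 = $59.77 ≈ $60

$60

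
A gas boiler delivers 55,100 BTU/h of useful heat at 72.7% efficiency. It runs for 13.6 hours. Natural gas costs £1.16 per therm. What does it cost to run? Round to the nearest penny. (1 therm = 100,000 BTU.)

Heat delivered = 55,100 BTU/h × 13.6 h = 749,360 BTU
Gas input = 749,360 / 0.727 = 1,030,757 BTU
= 1,030,757 / 100,000 = 10.31 therm
Cost = 10.31 × £1.16/therm = £11.96

£11.96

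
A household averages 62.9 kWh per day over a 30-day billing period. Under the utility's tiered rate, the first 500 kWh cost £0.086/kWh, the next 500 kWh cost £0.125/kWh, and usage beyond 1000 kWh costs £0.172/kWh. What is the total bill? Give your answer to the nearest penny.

Usage = 62.9 kWh/day × 30 days = 1887 kWh
First 500 kWh × £0.086 = £43.00
Next 500 kWh × £0.125 = £62.50
Remaining 887 kWh × £0.172 = £152.56
Total = £258.06

£258.06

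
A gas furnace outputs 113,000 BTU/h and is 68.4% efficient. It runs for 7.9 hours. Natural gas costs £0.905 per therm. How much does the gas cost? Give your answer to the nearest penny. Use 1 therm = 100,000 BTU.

£11.81

Heat delivered = 113,000 BTU/h × 7.9 h = 892,700 BTU
Gas input = 892,700 / 0.684 = 1,305,117 BTU
= 1,305,117 / 100,000 = 13.05 therm
Cost = 13.05 × £0.905/therm = £11.81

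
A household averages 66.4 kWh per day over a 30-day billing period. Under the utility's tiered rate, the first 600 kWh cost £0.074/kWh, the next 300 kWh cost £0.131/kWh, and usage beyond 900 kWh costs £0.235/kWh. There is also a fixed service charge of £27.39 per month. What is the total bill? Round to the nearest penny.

Usage = 66.4 kWh/day × 30 days = 1992 kWh
First 600 kWh × £0.074 = £44.40
Next 300 kWh × £0.131 = £39.30
Remaining 1092 kWh × £0.235 = £256.62
Energy charge = £340.32; + service £27.39 = £367.71

£367.71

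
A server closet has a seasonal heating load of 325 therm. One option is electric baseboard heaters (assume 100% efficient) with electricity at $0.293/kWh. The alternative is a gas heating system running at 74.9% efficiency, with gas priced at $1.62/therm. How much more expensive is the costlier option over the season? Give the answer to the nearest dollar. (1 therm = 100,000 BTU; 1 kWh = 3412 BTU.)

$2088

Heat load = 325 therm × 100,000 = 32,500,000 BTU
Gas: input = 32,500,000 / 0.749 = 43,391,188 BTU = 433.9 therm → 433.9 × $1.62 = $702.94
Electric: 32,500,000 BTU / 3412 = 9,525 kWh → × $0.293 = $2,790.89
Difference = |$702.94 − $2,790.89| = $2,087.95 ≈ $2088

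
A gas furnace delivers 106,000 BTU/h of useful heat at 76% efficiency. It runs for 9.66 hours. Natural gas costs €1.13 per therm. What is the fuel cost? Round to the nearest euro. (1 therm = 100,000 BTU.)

Heat delivered = 106,000 BTU/h × 9.66 h = 1,023,960 BTU
Gas input = 1,023,960 / 0.76 = 1,347,316 BTU
= 1,347,316 / 100,000 = 13.47 therm
Cost = 13.47 × €1.13/therm = €15.22 ≈ €15

€15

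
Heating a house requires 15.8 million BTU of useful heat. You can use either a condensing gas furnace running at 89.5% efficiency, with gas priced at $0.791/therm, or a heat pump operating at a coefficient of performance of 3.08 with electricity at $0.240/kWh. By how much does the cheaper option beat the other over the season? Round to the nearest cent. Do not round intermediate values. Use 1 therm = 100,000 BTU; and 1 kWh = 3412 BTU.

Heat load = 15.8 × 10⁶ BTU = 15,800,000 BTU
Gas: input = 15,800,000 / 0.895 = 17,653,631 BTU = 176.5 therm → 176.5 × $0.791 = $139.64
Heat pump: 15,800,000 BTU / 3412 = 4,631 kWh heat; / 3.08 = 1,503 kWh in → × $0.240 = $360.83
Difference = |$139.64 − $360.83| = $221.19

$221.19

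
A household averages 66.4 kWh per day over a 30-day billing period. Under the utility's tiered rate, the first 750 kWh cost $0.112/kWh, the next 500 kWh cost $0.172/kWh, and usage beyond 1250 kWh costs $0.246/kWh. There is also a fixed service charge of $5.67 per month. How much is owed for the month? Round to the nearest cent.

$358.20

Usage = 66.4 kWh/day × 30 days = 1992 kWh
First 750 kWh × $0.112 = $84.00
Next 500 kWh × $0.172 = $86.00
Remaining 742 kWh × $0.246 = $182.53
Energy charge = $352.53; + service $5.67 = $358.20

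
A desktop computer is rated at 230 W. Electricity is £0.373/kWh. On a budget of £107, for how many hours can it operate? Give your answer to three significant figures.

Energy budget = £107 / £0.373 per kWh = 286.9 kWh = 286,863 Wh
Runtime = 286,863 Wh / 230 W = 1,247 h

1250 h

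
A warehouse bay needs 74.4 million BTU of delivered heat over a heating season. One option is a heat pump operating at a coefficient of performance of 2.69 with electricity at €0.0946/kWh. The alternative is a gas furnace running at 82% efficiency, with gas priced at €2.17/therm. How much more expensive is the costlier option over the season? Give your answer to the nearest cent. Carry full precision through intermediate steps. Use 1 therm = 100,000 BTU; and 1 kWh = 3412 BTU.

€1202.04

Heat load = 74.4 × 10⁶ BTU = 74,400,000 BTU
Gas: input = 74,400,000 / 0.82 = 90,731,707 BTU = 907.3 therm → 907.3 × €2.17 = €1,968.88
Heat pump: 74,400,000 BTU / 3412 = 21,810 kWh heat; / 2.69 = 8,106 kWh in → × €0.0946 = €766.84
Difference = |€1,968.88 − €766.84| = €1,202.04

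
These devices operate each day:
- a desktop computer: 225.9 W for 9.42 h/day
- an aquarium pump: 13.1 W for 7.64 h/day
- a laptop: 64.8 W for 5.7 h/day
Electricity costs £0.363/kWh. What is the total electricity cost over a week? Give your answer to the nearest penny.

desktop computer: 225.9 W × 9.42 h × 7 d = 14,896 Wh = 14.9 kWh
aquarium pump: 13.1 W × 7.64 h × 7 d = 701 Wh = 0.7006 kWh
laptop: 64.8 W × 5.7 h × 7 d = 2,586 Wh = 2.586 kWh
Total energy = 14.9 + 0.7006 + 2.586 = 18.18 kWh
Cost = 18.18 kWh × £0.363 = £6.60

£6.60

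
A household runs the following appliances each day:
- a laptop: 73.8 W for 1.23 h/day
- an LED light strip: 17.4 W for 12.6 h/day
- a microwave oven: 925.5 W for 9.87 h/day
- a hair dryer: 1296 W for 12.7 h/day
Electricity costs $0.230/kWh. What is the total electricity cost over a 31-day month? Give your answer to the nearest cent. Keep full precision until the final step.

$184.69

laptop: 73.8 W × 1.23 h × 31 d = 2,814 Wh = 2.814 kWh
LED light strip: 17.4 W × 12.6 h × 31 d = 6,796 Wh = 6.796 kWh
microwave oven: 925.5 W × 9.87 h × 31 d = 283,175 Wh = 283.2 kWh
hair dryer: 1296 W × 12.7 h × 31 d = 510,235 Wh = 510.2 kWh
Total energy = 2.814 + 6.796 + 283.2 + 510.2 = 803 kWh
Cost = 803 kWh × $0.230 = $184.69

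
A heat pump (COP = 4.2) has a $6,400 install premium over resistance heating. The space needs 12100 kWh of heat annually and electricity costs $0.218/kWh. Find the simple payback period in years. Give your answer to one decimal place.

3.2 years

Resistance: 12100 kWh × $0.218 = $2,637.80/yr
Heat pump: 12100 / 4.2 = 2881 kWh in → × $0.218 = $628.05/yr
Annual savings = $2,009.75
Payback = $6,400 / $2,009.75 = 3.18 years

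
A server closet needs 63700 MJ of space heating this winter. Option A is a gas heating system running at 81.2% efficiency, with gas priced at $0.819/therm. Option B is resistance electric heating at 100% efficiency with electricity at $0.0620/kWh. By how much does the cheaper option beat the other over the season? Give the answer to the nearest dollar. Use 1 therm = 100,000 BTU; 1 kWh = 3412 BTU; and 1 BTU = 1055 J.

Heat load = 63700 MJ = 63,700,000,000 J / 1055 = 60,379,147 BTU
Gas: input = 60,379,147 / 0.812 = 74,358,555 BTU = 743.6 therm → 743.6 × $0.819 = $609.00
Electric: 60,379,147 BTU / 3412 = 17,700 kWh → × $0.0620 = $1,097.16
Difference = |$609.00 − $1,097.16| = $488.16 ≈ $488

$488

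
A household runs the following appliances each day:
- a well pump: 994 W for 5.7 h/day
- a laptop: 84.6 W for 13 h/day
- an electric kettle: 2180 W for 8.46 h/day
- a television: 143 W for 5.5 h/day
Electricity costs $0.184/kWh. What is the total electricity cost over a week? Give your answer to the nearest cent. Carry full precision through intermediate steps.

well pump: 994 W × 5.7 h × 7 d = 39,661 Wh = 39.66 kWh
laptop: 84.6 W × 13 h × 7 d = 7,699 Wh = 7.699 kWh
electric kettle: 2180 W × 8.46 h × 7 d = 129,100 Wh = 129.1 kWh
television: 143 W × 5.5 h × 7 d = 5,506 Wh = 5.505 kWh
Total energy = 39.66 + 7.699 + 129.1 + 5.505 = 182 kWh
Cost = 182 kWh × $0.184 = $33.48

$33.48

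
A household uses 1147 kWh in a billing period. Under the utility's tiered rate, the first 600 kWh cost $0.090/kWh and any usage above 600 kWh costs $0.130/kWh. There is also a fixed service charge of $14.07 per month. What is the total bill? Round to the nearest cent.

First 600 kWh × $0.090 = $54.00
Remaining 547 kWh × $0.130 = $71.11
Energy charge = $125.11; + service $14.07 = $139.18

$139.18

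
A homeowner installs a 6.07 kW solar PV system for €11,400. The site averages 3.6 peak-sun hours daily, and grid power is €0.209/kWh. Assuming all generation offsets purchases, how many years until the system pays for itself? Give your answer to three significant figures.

6.84 years

Daily generation = 6.07 kW × 3.6 h = 21.85 kWh
Annual generation = 21.85 × 365 = 7976 kWh
Annual savings = 7976 × €0.209 = €1,666.98
Payback = €11,400 / €1,666.98 = 6.84 years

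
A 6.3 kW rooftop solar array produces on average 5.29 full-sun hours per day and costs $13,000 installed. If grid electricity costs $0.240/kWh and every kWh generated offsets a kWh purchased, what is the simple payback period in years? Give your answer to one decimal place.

4.5 years

Daily generation = 6.3 kW × 5.29 h = 33.33 kWh
Annual generation = 33.33 × 365 = 12164 kWh
Annual savings = 12164 × $0.240 = $2,919.45
Payback = $13,000 / $2,919.45 = 4.45 years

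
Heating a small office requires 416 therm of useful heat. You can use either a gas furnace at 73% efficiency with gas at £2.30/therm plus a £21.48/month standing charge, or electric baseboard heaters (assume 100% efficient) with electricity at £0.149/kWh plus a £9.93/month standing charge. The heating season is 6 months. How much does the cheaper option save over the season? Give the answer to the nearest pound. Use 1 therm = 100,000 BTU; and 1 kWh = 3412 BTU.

£437

Heat load = 416 therm × 100,000 = 41,600,000 BTU
Gas: input = 41,600,000 / 0.73 = 56,986,301 BTU = 569.9 therm → 569.9 × £2.30 = £1,310.68; + 6 × £21.48 standing = £1,439.56
Electric: 41,600,000 BTU / 3412 = 12,190 kWh → × £0.149 = £1,816.65; + 6 × £9.93 standing = £1,876.23
Difference = |£1,439.56 − £1,876.23| = £436.66 ≈ £437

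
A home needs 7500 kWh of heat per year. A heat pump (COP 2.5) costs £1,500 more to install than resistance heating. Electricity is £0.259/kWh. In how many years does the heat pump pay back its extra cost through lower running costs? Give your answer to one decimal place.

1.3 years

Resistance: 7500 kWh × £0.259 = £1,942.50/yr
Heat pump: 7500 / 2.5 = 3000 kWh in → × £0.259 = £777.00/yr
Annual savings = £1,165.50
Payback = £1,500 / £1,165.50 = 1.29 years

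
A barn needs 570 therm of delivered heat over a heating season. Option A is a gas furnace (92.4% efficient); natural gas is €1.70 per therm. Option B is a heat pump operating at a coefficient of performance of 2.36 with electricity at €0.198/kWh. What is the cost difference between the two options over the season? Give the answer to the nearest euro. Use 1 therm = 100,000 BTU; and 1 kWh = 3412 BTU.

€353

Heat load = 570 therm × 100,000 = 57,000,000 BTU
Gas: input = 57,000,000 / 0.924 = 61,688,312 BTU = 616.9 therm → 616.9 × €1.70 = €1,048.70
Heat pump: 57,000,000 BTU / 3412 = 16,710 kWh heat; / 2.36 = 7,079 kWh in → × €0.198 = €1,401.58
Difference = |€1,048.70 − €1,401.58| = €352.88 ≈ €353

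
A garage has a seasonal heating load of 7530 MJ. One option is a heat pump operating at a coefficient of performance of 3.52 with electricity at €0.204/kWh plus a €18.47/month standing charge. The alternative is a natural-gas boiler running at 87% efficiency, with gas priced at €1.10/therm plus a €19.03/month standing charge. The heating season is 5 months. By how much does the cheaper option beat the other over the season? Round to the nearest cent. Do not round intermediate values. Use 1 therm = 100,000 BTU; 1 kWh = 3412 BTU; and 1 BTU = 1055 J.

€28.19

Heat load = 7530 MJ = 7,530,000,000 J / 1055 = 7,137,441 BTU
Gas: input = 7,137,441 / 0.87 = 8,203,955 BTU = 82.04 therm → 82.04 × €1.10 = €90.24; + 5 × €19.03 standing = €185.39
Heat pump: 7,137,441 BTU / 3412 = 2,092 kWh heat; / 3.52 = 594.3 kWh in → × €0.204 = €121.23; + 5 × €18.47 standing = €213.58
Difference = |€185.39 − €213.58| = €28.19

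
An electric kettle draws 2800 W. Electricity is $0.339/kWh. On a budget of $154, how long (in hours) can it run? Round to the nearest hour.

162 h

Energy budget = $154 / $0.339 per kWh = 454.3 kWh = 454,277 Wh
Runtime = 454,277 Wh / 2800 W = 162.2 h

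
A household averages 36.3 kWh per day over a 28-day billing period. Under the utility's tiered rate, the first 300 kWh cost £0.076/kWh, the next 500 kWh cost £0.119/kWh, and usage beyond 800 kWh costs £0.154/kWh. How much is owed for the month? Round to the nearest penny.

Usage = 36.3 kWh/day × 28 days = 1016.4 kWh
First 300 kWh × £0.076 = £22.80
Next 500 kWh × £0.119 = £59.50
Remaining 216.4 kWh × £0.154 = £33.33
Total = £115.63

£115.63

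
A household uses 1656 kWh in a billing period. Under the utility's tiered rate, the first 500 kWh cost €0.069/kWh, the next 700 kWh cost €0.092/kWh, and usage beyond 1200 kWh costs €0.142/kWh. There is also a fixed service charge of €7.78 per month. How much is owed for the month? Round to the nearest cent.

First 500 kWh × €0.069 = €34.50
Next 700 kWh × €0.092 = €64.40
Remaining 456 kWh × €0.142 = €64.75
Energy charge = €163.65; + service €7.78 = €171.43

€171.43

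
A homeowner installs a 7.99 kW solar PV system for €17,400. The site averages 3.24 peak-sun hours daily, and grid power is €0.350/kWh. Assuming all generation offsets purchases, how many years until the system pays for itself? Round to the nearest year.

Daily generation = 7.99 kW × 3.24 h = 25.89 kWh
Annual generation = 25.89 × 365 = 9449 kWh
Annual savings = 9449 × €0.350 = €3,307.14
Payback = €17,400 / €3,307.14 = 5.26 years

5 years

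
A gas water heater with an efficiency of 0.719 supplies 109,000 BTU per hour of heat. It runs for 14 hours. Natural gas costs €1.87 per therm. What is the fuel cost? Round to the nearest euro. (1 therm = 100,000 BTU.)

€40

Heat delivered = 109,000 BTU/h × 14 h = 1,526,000 BTU
Gas input = 1,526,000 / 0.719 = 2,122,392 BTU
= 2,122,392 / 100,000 = 21.22 therm
Cost = 21.22 × €1.87/therm = €39.69 ≈ €40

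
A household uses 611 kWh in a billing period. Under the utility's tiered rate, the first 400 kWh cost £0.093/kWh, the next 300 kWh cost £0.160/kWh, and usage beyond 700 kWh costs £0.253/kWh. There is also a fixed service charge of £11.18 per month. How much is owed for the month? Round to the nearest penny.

First 400 kWh × £0.093 = £37.20
Next 211 kWh × £0.160 = £33.76
Remaining tier: 0 kWh (not reached)
Energy charge = £70.96; + service £11.18 = £82.14

£82.14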